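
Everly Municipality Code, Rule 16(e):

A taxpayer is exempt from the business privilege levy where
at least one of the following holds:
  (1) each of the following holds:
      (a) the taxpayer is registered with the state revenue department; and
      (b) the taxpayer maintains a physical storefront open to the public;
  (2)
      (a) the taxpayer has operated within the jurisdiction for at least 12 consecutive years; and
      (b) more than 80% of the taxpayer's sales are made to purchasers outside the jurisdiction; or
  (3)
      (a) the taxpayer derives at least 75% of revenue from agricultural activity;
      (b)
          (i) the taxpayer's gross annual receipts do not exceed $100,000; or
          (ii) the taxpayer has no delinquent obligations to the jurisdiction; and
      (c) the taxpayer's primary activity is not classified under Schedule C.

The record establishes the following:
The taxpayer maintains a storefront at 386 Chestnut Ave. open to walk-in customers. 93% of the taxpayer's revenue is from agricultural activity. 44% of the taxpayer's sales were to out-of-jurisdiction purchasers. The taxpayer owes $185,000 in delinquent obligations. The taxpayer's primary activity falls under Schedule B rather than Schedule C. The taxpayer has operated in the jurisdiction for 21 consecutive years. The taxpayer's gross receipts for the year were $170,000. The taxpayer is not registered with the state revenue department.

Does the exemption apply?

(a) state-registered — fails.
(b) has storefront — holds.
(1): F AND T → false.
(a) ≥ 12 yrs in jurisdiction — satisfied.
(b) >80% out-of-jur. sales — fails.
(2) = T AND F = false.
(a) ≥75% agricultural — holds.
(i) receipts ≤ $100,000 — not met.
(ii) no delinquency — not met.
(b) = F OR F = false.
(c) not (Schedule C activity) — holds.
(3) = T AND F AND T = false.
Overall = F OR F OR F = false.

No — not exempt.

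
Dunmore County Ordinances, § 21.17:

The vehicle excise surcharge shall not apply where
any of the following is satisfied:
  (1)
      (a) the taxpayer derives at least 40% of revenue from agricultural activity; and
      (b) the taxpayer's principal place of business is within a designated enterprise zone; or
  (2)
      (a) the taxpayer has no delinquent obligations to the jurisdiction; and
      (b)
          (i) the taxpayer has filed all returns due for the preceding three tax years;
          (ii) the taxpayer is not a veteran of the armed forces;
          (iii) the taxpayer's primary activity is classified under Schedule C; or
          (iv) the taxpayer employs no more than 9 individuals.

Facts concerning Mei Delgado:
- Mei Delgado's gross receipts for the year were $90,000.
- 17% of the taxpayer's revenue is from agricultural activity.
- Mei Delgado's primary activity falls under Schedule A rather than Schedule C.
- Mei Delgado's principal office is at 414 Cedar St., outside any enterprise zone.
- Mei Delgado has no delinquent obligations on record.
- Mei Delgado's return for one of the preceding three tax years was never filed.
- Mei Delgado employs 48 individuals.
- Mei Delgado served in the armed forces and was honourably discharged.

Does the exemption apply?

No — not exempt.

(a) ≥40% agricultural — fails.
(b) in enterprise zone — not met.
(1) = F AND F = false.
(a) no delinquency — holds.
(i) returns current — not satisfied.
(ii) not (veteran) — fails.
(iii) Schedule C activity — fails.
(iv) ≤ 9 employees — not met.
(b): F OR F OR F OR F → false.
(2): T AND F → false.
Overall: F OR F → false.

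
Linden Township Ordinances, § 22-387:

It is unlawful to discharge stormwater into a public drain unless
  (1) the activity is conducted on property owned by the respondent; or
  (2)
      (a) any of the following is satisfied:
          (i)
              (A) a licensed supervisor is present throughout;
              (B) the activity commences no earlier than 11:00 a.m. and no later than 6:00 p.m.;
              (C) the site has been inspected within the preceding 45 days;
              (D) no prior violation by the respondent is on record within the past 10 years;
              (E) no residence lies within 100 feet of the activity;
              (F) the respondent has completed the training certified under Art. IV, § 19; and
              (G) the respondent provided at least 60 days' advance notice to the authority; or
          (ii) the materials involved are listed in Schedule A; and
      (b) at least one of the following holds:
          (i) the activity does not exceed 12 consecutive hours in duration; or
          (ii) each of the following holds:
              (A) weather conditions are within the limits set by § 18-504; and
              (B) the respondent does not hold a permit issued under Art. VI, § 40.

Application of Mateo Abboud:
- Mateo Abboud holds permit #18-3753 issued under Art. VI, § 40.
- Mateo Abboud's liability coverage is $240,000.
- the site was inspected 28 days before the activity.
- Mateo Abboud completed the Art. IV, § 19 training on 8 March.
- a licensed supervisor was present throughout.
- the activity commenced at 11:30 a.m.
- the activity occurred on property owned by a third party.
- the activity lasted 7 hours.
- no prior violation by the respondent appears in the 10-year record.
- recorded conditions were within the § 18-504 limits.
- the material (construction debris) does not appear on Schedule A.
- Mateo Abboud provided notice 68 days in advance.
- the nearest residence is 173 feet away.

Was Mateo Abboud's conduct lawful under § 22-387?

(1) own property — not satisfied.
(A) supervisor present — holds.
(B) start within hours — holds.
(C) site inspected — met.
(D) no prior violation — holds.
(E) no residence in 100 ft — met.
(F) training certified — satisfied.
(G) ≥60 days' notice — met.
So (i) is satisfied (T AND T AND T AND T AND T AND T AND T).
(ii) Schedule A material — fails.
(a) = T OR F = true.
(i) ≤ 12 hrs duration — met.
(A) weather ok — satisfied.
(B) not (holds permit) — fails.
So (ii) is not satisfied (T AND F).
(b): T OR F → true.
(2): T AND T → true.
Overall: F OR T → true.

Yes — lawful.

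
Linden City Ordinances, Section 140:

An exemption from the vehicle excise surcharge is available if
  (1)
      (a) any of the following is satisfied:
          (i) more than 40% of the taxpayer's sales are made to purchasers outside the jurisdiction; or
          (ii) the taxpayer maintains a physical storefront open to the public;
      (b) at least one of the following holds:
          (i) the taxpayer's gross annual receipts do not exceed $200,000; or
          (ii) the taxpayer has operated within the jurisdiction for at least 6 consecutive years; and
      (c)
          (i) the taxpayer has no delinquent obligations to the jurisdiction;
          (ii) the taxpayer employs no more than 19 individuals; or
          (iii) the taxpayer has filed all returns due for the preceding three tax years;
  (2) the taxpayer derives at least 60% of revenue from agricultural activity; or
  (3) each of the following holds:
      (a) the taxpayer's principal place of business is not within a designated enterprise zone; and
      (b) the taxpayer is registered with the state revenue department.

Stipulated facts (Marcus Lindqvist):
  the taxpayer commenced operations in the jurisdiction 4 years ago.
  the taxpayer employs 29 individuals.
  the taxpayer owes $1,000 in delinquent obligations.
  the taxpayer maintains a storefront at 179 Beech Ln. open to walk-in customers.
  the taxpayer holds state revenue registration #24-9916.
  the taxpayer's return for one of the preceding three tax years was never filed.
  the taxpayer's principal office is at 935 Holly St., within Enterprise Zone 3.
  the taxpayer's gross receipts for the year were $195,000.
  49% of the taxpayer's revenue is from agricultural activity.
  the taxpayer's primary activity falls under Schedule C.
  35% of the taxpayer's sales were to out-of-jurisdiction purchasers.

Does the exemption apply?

(i) >40% out-of-jur. sales — not satisfied.
(ii) has storefront — holds.
(a): F OR T → true.
(i) receipts ≤ $200,000 — met.
(ii) ≥ 6 yrs in jurisdiction — fails.
(b): T OR F → true.
(i) no delinquency — not met.
(ii) ≤ 19 employees — fails.
(iii) returns current — not met.
(c): F OR F OR F → false.
(1) = T AND T AND F = false.
(2) ≥60% agricultural — not satisfied.
(a) not (in enterprise zone) — fails.
(b) state-registered — satisfied.
(3) = F AND T = false.
So Overall is not satisfied (F OR F OR F).

No — not exempt.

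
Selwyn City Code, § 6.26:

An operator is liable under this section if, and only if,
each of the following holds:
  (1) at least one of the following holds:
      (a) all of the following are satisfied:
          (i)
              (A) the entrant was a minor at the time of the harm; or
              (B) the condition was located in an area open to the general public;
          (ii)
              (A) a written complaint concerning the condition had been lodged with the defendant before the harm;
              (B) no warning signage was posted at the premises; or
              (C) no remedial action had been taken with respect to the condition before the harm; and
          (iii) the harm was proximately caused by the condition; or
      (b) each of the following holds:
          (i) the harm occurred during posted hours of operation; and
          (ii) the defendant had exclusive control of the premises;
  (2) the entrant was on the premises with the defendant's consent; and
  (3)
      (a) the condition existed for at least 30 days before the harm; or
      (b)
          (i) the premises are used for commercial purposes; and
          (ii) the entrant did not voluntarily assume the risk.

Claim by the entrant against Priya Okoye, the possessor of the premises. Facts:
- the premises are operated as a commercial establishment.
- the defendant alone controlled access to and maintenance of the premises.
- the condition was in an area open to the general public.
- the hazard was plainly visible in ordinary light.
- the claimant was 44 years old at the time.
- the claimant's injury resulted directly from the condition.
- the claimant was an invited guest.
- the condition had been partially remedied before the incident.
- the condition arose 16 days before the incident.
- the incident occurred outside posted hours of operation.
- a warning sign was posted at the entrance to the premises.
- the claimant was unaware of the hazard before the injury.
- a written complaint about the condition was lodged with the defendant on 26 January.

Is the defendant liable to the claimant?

Yes — liable.

(A) entrant a minor — not satisfied.
(B) public area — holds.
(i): F OR T → true.
(A) complaint lodged — met.
(B) no signage posted — fails.
(C) no remedial action — not satisfied.
So (ii) is satisfied (T OR F OR F).
(iii) proximate cause — holds.
(a): T AND T AND T → true.
(i) during posted hours — not satisfied.
(ii) exclusive control — met.
So (b) is not satisfied (F AND T).
(1) = T OR F = true.
(2) consent to enter — holds.
(a) condition ≥30 days old — not met.
(i) commercial use — satisfied.
(ii) no assumed risk — satisfied.
(b): T AND T → true.
(3) = F OR T = true.
So Overall is satisfied (T AND T AND T).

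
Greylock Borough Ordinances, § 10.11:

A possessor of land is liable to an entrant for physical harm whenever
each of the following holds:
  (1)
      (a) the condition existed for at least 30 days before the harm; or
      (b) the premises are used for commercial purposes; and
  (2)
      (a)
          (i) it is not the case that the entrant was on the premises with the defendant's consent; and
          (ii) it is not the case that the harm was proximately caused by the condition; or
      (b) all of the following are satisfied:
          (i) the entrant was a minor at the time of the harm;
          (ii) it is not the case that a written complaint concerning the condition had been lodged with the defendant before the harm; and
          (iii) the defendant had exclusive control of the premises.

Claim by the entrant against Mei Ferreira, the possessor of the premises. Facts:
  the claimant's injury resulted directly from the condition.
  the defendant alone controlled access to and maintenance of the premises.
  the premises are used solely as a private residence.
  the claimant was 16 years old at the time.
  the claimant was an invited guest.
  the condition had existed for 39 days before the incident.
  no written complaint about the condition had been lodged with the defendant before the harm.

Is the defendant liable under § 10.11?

(a) condition ≥30 days old — met.
(b) commercial use — not met.
So (1) is satisfied (T OR F).
(i) not (consent to enter) — not satisfied.
(ii) not (proximate cause) — fails.
(a) = F AND F = false.
(i) entrant a minor — met.
(ii) not (complaint lodged) — satisfied.
(iii) exclusive control — met.
(b) = T AND T AND T = true.
(2) = F OR T = true.
Overall = T AND T = true.

Yes — liable.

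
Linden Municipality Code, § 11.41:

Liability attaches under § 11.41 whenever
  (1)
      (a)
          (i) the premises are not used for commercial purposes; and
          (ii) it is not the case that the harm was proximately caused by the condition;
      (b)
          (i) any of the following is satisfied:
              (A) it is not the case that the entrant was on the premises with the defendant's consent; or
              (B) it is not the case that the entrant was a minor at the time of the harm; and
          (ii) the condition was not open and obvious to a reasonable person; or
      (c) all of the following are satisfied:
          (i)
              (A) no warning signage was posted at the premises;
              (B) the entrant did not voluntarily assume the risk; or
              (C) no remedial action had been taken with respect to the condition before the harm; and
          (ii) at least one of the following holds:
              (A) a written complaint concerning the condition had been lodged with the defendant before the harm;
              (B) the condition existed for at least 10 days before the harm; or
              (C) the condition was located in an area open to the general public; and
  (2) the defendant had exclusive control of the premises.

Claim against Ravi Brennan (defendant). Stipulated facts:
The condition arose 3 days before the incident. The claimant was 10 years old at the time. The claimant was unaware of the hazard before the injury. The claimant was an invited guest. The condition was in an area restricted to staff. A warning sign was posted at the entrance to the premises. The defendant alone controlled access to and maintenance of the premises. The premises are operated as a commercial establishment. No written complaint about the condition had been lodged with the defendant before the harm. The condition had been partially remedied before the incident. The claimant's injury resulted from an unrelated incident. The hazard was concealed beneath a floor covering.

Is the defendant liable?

(i) not (commercial use) — not met.
(ii) not (proximate cause) — met.
So (a) is not satisfied (F AND T).
(A) not (consent to enter) — not met.
(B) not (entrant a minor) — not satisfied.
(i) = F OR F = false.
(ii) not open/obvious — met.
So (b) is not satisfied (F AND T).
(A) no signage posted — not satisfied.
(B) no assumed risk — satisfied.
(C) no remedial action — not satisfied.
(i) = F OR T OR F = true.
(A) complaint lodged — not met.
(B) condition ≥10 days old — not met.
(C) public area — fails.
(ii) = F OR F OR F = false.
(c): T AND F → false.
(1) = F OR F OR F = false.
(2) exclusive control — satisfied.
Overall = F AND T = false.

No — not liable.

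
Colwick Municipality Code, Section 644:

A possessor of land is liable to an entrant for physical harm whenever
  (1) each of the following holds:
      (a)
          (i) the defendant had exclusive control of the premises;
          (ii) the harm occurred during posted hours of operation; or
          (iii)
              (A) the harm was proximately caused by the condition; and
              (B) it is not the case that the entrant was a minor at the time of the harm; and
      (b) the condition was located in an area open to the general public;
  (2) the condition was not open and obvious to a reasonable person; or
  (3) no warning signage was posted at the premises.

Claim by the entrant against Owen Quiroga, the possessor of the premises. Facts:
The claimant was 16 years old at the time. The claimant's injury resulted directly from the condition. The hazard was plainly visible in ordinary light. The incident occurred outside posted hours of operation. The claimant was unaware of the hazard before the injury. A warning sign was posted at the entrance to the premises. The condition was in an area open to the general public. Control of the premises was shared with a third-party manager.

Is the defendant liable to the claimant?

(i) exclusive control — not met.
(ii) during posted hours — not met.
(A) proximate cause — holds.
(B) not (entrant a minor) — not satisfied.
(iii) = T AND F = false.
(a) = F OR F OR F = false.
(b) public area — satisfied.
(1) = F AND T = false.
(2) not open/obvious — not met.
(3) no signage posted — fails.
So Overall is not satisfied (F OR F OR F).

No — not liable.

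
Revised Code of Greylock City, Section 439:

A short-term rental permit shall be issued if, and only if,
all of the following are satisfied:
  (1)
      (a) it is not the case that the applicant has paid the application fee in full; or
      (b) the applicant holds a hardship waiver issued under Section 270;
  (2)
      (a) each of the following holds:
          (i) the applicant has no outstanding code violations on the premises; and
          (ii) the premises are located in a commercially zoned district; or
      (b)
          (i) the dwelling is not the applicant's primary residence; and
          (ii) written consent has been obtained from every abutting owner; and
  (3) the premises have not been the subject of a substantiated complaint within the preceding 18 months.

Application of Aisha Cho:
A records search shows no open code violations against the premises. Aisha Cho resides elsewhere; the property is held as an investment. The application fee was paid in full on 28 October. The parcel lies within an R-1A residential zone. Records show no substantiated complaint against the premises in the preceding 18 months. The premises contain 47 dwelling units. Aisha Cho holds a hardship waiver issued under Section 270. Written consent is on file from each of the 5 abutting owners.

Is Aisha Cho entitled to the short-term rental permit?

Yes — granted.

(a) not (fee paid) — fails.
(b) hardship waiver — met.
So (1) is satisfied (F OR T).
(i) no code violations — met.
(ii) commercially zoned — not met.
So (a) is not satisfied (T AND F).
(i) not (primary residence) — met.
(ii) all abutters consent — satisfied.
So (b) is satisfied (T AND T).
(2): F OR T → true.
(3) no complaint in 18 mo. — met.
Overall = T AND T AND T = true.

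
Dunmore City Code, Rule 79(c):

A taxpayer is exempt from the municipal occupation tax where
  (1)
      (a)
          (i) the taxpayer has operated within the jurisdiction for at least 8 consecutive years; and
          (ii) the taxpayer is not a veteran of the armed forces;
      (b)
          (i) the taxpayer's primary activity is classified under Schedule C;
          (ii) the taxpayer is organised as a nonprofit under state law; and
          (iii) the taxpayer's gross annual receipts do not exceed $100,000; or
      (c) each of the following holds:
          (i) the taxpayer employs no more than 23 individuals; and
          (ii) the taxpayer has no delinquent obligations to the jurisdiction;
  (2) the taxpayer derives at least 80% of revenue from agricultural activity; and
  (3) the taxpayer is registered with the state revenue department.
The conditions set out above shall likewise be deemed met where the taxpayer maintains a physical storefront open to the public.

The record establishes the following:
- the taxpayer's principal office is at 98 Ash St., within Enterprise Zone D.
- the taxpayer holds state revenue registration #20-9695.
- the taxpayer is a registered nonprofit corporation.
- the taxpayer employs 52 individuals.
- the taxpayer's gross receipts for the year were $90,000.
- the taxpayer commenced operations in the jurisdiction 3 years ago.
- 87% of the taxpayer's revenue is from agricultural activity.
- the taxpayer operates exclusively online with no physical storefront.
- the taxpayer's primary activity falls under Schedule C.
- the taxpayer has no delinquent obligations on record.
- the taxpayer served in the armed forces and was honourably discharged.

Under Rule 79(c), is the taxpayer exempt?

(i) ≥ 8 yrs in jurisdiction — fails.
(ii) not (veteran) — not satisfied.
(a): F AND F → false.
(i) Schedule C activity — met.
(ii) nonprofit — met.
(iii) receipts ≤ $100,000 — holds.
(b): T AND T AND T → true.
(i) ≤ 23 employees — not met.
(ii) no delinquency — met.
(c) = F AND T = false.
So (1) is satisfied (F OR T OR F).
(2) ≥80% agricultural — holds.
(3) state-registered — satisfied.
Overall = T AND T AND T = true.
Exception (has storefront) — not satisfied.
Result: main true OR exception false → true.

Yes — exempt.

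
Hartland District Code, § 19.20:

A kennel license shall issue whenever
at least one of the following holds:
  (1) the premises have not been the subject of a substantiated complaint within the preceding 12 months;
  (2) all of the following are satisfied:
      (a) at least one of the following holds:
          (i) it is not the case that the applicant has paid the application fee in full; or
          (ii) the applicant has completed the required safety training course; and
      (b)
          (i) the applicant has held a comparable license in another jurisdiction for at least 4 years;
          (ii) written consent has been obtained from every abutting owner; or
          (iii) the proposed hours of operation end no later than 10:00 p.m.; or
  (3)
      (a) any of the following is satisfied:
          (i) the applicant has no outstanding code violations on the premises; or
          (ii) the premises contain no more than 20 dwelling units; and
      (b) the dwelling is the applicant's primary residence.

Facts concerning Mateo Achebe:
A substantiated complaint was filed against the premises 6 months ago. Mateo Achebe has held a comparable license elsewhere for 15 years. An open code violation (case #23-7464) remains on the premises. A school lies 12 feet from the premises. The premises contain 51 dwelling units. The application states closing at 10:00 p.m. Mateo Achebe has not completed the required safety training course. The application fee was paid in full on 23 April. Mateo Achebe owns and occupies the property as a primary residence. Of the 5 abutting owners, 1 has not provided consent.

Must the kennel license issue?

No — denied.

(1) no complaint in 12 mo. — fails.
(i) not (fee paid) — not met.
(ii) safety training — not satisfied.
(a): F OR F → false.
(i) prior license ≥ 4 yr — satisfied.
(ii) all abutters consent — not satisfied.
(iii) closes by 10 p.m. — met.
So (b) is satisfied (T OR F OR T).
(2) = F AND T = false.
(i) no code violations — not satisfied.
(ii) ≤ 20 units — not met.
(a): F OR F → false.
(b) primary residence — satisfied.
So (3) is not satisfied (F AND T).
Overall: F OR F OR F → false.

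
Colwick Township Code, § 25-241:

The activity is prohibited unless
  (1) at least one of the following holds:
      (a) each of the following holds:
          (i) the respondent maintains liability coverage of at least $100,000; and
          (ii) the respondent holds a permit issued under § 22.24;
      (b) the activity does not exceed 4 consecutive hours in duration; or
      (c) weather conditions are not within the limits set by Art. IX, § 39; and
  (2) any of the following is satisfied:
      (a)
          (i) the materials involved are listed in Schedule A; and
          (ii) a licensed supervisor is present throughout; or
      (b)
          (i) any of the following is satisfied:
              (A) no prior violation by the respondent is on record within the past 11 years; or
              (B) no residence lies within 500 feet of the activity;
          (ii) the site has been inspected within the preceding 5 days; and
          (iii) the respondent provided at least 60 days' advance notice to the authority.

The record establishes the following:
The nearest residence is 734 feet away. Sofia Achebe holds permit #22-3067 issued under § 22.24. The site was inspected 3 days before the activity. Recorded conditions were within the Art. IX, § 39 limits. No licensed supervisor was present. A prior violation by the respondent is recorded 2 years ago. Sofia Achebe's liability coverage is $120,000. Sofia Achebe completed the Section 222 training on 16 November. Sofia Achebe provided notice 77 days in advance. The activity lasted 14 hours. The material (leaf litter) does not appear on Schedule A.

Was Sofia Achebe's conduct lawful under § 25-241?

(i) coverage ≥ $100,000 — holds.
(ii) holds permit — met.
(a) = T AND T = true.
(b) ≤ 4 hrs duration — fails.
(c) not (weather ok) — not satisfied.
So (1) is satisfied (T OR F OR F).
(i) Schedule A material — fails.
(ii) supervisor present — not met.
(a): F AND F → false.
(A) no prior violation — not met.
(B) no residence in 500 ft — holds.
So (i) is satisfied (F OR T).
(ii) site inspected — met.
(iii) ≥60 days' notice — holds.
(b) = T AND T AND T = true.
(2) = F OR T = true.
So Overall is satisfied (T AND T).

Yes — lawful.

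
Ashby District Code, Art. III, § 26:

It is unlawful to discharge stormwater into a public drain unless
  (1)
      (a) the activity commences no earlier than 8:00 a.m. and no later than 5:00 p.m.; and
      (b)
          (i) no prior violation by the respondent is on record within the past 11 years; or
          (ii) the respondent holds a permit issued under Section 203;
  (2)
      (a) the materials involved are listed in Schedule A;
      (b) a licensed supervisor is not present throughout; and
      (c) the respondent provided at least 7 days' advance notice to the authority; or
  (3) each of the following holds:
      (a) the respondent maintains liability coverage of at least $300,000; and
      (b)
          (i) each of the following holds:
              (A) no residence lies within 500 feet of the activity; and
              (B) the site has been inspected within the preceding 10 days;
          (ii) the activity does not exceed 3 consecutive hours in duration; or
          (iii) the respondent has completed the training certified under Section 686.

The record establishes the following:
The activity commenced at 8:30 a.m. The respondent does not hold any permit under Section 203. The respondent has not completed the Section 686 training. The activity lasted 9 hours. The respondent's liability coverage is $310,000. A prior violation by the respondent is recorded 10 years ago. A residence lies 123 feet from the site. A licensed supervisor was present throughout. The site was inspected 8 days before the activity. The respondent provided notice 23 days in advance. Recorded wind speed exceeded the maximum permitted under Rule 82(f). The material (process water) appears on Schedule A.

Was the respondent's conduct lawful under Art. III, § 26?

No — unlawful.

(a) start within hours — met.
(i) no prior violation — not satisfied.
(ii) holds permit — not satisfied.
(b): F OR F → false.
(1): T AND F → false.
(a) Schedule A material — met.
(b) not (supervisor present) — fails.
(c) ≥7 days' notice — satisfied.
So (2) is not satisfied (T AND F AND T).
(a) coverage ≥ $300,000 — satisfied.
(A) no residence in 500 ft — fails.
(B) site inspected — satisfied.
So (i) is not satisfied (F AND T).
(ii) ≤ 3 hrs duration — not met.
(iii) training certified — not met.
(b) = F OR F OR F = false.
(3) = T AND F = false.
Overall: F OR F OR F → false.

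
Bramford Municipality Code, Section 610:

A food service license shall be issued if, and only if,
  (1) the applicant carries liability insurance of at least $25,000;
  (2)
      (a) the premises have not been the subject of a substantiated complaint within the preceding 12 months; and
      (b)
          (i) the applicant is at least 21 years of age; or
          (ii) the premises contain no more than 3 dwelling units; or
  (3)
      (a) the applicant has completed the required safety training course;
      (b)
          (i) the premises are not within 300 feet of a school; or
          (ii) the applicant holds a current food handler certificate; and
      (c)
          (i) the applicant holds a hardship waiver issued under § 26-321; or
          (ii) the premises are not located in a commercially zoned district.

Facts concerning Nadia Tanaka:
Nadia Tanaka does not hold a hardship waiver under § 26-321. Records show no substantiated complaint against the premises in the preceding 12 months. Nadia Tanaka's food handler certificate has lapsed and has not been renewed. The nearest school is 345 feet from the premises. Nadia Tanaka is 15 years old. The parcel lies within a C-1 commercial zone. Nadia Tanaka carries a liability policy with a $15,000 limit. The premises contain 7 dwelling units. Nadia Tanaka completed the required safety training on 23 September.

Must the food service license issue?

No — denied.

(1) insurance ≥ $25,000 — not met.
(a) no complaint in 12 mo. — met.
(i) age ≥ 21 — not satisfied.
(ii) ≤ 3 units — not satisfied.
(b) = F OR F = false.
(2): T AND F → false.
(a) safety training — satisfied.
(i) ≥300 ft from school — holds.
(ii) food handler cert. — not satisfied.
(b) = T OR F = true.
(i) hardship waiver — not met.
(ii) not (commercially zoned) — not met.
(c): F OR F → false.
(3): T AND T AND F → false.
So Overall is not satisfied (F OR F OR F).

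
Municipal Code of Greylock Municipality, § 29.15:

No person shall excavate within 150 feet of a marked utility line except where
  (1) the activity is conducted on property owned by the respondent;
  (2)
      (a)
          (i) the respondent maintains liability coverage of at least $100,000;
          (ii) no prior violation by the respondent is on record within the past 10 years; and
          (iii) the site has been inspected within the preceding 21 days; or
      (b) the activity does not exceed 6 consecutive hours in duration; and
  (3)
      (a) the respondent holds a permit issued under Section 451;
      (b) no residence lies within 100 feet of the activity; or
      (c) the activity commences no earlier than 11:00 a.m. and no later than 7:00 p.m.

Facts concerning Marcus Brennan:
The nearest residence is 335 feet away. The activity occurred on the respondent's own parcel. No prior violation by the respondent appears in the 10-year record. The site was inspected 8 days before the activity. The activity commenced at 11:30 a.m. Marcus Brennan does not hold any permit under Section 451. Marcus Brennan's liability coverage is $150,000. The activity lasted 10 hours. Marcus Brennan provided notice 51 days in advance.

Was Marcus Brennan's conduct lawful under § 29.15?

Yes — lawful.

(1) own property — holds.
(i) coverage ≥ $100,000 — holds.
(ii) no prior violation — holds.
(iii) site inspected — met.
(a) = T AND T AND T = true.
(b) ≤ 6 hrs duration — not met.
So (2) is satisfied (T OR F).
(a) holds permit — fails.
(b) no residence in 100 ft — holds.
(c) start within hours — satisfied.
(3): F OR T OR T → true.
So Overall is satisfied (T AND T AND T).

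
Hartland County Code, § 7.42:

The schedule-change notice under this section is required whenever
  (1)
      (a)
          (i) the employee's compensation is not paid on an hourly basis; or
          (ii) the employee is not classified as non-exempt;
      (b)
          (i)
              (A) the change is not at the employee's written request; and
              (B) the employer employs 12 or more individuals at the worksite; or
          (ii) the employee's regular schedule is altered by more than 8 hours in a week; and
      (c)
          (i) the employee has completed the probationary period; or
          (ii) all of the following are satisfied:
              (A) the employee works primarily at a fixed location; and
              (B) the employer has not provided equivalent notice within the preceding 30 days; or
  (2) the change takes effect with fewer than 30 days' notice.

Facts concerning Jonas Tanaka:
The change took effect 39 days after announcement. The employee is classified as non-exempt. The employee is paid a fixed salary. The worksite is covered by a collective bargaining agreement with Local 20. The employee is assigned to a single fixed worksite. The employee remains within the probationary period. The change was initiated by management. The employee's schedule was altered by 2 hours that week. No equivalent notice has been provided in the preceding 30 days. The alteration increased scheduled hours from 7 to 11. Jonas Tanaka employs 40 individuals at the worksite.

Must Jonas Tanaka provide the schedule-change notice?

Yes — required.

(i) not (hourly-paid) — holds.
(ii) not (non-exempt) — not met.
(a) = T OR F = true.
(A) not employee-requested — holds.
(B) ≥ 12 at site — holds.
So (i) is satisfied (T AND T).
(ii) schedule shift > 8h — not met.
So (b) is satisfied (T OR F).
(i) past probation — not satisfied.
(A) fixed location — satisfied.
(B) no recent notice — met.
So (ii) is satisfied (T AND T).
(c): F OR T → true.
(1): T AND T AND T → true.
(2) < 30 days' notice — not satisfied.
Overall: T OR F → true.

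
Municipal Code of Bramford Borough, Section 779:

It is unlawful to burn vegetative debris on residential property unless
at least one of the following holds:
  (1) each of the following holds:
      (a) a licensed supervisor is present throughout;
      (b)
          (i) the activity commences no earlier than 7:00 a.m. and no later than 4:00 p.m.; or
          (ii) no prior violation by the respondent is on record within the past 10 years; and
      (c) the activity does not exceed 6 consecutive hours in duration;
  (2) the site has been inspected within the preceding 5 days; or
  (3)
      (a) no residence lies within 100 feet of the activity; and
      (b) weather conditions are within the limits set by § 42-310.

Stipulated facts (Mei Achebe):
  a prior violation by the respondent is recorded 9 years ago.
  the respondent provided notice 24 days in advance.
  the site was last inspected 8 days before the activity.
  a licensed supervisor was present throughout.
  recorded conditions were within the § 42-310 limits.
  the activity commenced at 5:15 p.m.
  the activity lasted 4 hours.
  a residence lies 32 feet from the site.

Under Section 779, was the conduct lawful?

(a) supervisor present — holds.
(i) start within hours — not satisfied.
(ii) no prior violation — not met.
(b) = F OR F = false.
(c) ≤ 6 hrs duration — holds.
(1) = T AND F AND T = false.
(2) site inspected — not met.
(a) no residence in 100 ft — not satisfied.
(b) weather ok — met.
So (3) is not satisfied (F AND T).
Overall = F OR F OR F = false.

No — unlawful.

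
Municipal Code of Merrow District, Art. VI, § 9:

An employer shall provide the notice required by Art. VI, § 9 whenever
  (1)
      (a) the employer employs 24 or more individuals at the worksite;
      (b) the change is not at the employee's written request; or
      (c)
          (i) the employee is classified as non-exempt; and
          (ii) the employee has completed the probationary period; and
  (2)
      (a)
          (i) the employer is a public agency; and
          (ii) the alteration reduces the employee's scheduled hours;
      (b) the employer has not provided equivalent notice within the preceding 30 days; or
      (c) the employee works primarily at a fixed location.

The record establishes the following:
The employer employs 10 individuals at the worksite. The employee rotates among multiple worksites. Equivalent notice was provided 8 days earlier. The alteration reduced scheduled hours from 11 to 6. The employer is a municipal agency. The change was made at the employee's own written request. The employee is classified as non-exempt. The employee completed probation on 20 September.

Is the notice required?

(a) ≥ 24 at site — not met.
(b) not employee-requested — not met.
(i) non-exempt — satisfied.
(ii) past probation — satisfied.
(c) = T AND T = true.
(1): F OR F OR T → true.
(i) public agency — satisfied.
(ii) hours reduced — satisfied.
(a): T AND T → true.
(b) no recent notice — fails.
(c) fixed location — not met.
(2) = T OR F OR F = true.
So Overall is satisfied (T AND T).

Yes — required.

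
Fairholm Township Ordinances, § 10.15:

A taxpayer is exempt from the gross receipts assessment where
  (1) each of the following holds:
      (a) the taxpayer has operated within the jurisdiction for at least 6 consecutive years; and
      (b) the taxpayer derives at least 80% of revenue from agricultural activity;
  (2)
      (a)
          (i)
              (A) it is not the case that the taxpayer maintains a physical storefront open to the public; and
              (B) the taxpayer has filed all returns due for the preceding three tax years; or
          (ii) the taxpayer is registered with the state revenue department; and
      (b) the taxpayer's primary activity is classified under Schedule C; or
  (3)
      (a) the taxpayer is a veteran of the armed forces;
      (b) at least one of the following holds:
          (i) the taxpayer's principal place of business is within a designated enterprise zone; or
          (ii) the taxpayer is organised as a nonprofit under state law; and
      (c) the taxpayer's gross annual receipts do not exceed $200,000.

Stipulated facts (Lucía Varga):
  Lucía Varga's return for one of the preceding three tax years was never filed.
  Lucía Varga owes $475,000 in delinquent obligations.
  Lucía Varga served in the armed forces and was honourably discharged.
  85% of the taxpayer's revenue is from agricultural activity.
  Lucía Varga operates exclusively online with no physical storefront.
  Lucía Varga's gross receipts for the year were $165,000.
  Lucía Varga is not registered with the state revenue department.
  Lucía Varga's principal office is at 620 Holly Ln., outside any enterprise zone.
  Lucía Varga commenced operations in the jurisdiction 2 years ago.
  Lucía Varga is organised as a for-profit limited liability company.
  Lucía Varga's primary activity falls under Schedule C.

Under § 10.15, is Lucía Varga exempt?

(a) ≥ 6 yrs in jurisdiction — not satisfied.
(b) ≥80% agricultural — holds.
(1) = F AND T = false.
(A) not (has storefront) — met.
(B) returns current — fails.
(i) = T AND F = false.
(ii) state-registered — not satisfied.
(a) = F OR F = false.
(b) Schedule C activity — met.
(2) = F AND T = false.
(a) veteran — holds.
(i) in enterprise zone — not satisfied.
(ii) nonprofit — not satisfied.
(b): F OR F → false.
(c) receipts ≤ $200,000 — satisfied.
(3): T AND F AND T → false.
Overall: F OR F OR F → false.

No — not exempt.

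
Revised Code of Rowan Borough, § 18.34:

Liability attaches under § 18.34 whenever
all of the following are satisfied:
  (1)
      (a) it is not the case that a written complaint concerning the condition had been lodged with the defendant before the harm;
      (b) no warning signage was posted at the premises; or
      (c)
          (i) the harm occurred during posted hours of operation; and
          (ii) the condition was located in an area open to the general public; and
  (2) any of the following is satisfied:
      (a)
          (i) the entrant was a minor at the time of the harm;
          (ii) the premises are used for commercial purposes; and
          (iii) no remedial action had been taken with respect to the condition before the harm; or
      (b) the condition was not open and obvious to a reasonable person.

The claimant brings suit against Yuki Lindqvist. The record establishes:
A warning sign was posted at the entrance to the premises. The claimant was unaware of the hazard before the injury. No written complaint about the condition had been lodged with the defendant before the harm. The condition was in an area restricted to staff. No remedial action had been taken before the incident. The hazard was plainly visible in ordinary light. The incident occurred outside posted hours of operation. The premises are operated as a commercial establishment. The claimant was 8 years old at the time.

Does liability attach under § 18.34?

(a) not (complaint lodged) — holds.
(b) no signage posted — fails.
(i) during posted hours — not satisfied.
(ii) public area — fails.
(c) = F AND F = false.
(1) = T OR F OR F = true.
(i) entrant a minor — satisfied.
(ii) commercial use — met.
(iii) no remedial action — met.
So (a) is satisfied (T AND T AND T).
(b) not open/obvious — not satisfied.
(2): T OR F → true.
Overall = T AND T = true.

Yes — liable.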